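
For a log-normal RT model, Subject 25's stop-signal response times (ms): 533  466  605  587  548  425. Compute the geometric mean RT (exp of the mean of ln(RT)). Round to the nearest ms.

ln(RT): 6.2785, 6.1442, 6.4052, 6.3750, 6.3063, 6.0521
Mean ln(RT) = 37.5613/6 = 6.26022
Geometric mean = exp(6.26022) = 523.33 ms

523 ms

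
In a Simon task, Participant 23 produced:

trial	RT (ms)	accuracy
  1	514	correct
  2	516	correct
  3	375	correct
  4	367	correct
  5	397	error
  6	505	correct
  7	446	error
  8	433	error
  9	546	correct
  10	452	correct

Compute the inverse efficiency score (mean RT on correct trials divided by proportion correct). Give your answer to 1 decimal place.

Correct trials (n=7): 514, 516, 375, 367, 505, 546, 452
Mean correct RT = 3275/7 = 467.8571 ms
Proportion correct = 7/10
IES = 467.8571 / (7/10) = 668.367 ms

668.4 ms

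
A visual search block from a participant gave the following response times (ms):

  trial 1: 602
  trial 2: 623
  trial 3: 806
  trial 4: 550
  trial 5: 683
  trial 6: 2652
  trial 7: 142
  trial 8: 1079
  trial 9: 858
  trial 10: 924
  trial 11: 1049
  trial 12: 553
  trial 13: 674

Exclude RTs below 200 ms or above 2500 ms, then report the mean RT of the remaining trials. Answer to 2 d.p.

Excluded: 142, 2652
Retained (n=11): Σ = 8401
Mean = 8401/11 = 763.7273

763.73 ms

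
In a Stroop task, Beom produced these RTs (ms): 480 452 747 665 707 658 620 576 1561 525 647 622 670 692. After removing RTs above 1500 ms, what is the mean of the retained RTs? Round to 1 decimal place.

620.1 ms

Excluded: 1561
Retained (n=13): Σ = 8061
Mean = 8061/13 = 620.0769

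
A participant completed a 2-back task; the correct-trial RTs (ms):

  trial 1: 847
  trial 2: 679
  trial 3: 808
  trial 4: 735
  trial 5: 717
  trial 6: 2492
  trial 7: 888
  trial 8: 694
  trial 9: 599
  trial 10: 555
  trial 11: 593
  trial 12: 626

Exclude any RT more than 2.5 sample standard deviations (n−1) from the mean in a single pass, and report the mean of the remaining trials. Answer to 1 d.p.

703.7 ms

n = 12, ΣRT = 10233, M = 852.750
Σ(x−M)² = 3050032.25; s = √(3050032.25/11) = 526.570
Cutoffs: 852.750 ± 2.5·526.570 → [-463.7, 2169.2]
Outside: 2492 → excluded.
Retained (n=11): Σ = 7741, mean = 7741/11 = 703.727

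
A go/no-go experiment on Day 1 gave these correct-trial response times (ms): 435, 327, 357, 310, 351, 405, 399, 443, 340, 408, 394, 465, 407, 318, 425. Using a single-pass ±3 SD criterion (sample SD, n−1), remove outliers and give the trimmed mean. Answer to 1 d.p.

385.6 ms

n = 15, ΣRT = 5784, M = 385.600
Σ(x−M)² = 32991.60; s = √(32991.60/14) = 48.544
Cutoffs: 385.600 ± 3·48.544 → [240.0, 531.2]
No RTs fall outside the cutoffs; all 15 retained. Mean = 5784/15 = 385.600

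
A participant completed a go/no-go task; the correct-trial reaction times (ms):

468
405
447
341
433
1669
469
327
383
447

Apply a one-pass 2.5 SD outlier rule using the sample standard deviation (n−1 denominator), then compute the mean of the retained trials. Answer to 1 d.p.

n = 10, ΣRT = 5389, M = 538.900
Σ(x−M)² = 1441444.90; s = √(1441444.90/9) = 400.201
Cutoffs: 538.900 ± 2.5·400.201 → [-461.6, 1539.4]
Outside: 1669 → excluded.
Retained (n=9): Σ = 3720, mean = 3720/9 = 413.333

413.3 ms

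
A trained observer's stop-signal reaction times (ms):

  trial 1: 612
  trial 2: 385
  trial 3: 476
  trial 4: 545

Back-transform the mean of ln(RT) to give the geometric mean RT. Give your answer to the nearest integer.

ln(RT): 6.4167, 5.9532, 6.1654, 6.3008
Mean ln(RT) = 24.8362/4 = 6.20904
Geometric mean = exp(6.20904) = 497.23 ms

497 ms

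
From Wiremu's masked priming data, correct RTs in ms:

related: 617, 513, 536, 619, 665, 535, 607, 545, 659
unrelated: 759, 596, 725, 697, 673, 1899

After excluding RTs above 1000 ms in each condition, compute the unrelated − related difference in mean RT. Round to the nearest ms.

unrelated: exclude 1899
M(related) = 5296/9 = 588.444
M(unrelated) = 3450/5 = 690.000
Difference = 690.000 − 588.444 = 101.556 ms

102 ms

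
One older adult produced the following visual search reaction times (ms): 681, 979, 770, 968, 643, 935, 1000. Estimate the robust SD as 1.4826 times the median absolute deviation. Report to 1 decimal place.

Sorted: 643, 681, 770, 935, 968, 979, 1000 → median = 935
|x − 935| sorted: 0, 33, 44, 65, 165, 254, 292 → MAD = 65
Robust SD ≈ 1.4826 × 65 = 96.369

96.4 ms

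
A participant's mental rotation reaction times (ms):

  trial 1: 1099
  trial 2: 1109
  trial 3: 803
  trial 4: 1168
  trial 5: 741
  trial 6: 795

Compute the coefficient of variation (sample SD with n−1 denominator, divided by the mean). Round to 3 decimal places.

n = 6, Σ = 5715, M = 952.5000
Σ(x−M)² = 184283.500; s = √(184283.500/5) = 191.9810
CV = 191.9810 / 952.5000 = 0.20155

0.202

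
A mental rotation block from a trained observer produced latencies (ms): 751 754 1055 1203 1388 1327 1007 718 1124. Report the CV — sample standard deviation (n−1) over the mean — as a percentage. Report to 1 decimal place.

n = 9, Σ = 9327, M = 1036.3333
Σ(x−M)² = 507292.000; s = √(507292.000/8) = 251.8164
CV = 251.8164 / 1036.3333 = 0.24299 = 24.299%

24.3%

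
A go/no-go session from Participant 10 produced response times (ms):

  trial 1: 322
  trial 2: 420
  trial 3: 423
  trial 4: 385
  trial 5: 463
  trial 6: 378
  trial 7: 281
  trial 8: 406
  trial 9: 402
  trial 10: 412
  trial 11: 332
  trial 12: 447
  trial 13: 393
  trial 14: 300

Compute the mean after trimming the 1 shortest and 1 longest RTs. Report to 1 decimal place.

Sorted: 281, 300, 322, 332, 378, 385, 393, 402, 406, 412, 420, 423, 447, 463
Drop lowest 1 (281) and highest 1 (463)
Remaining (n=12): Σ = 4620, mean = 4620/12 = 385.000

385.0 ms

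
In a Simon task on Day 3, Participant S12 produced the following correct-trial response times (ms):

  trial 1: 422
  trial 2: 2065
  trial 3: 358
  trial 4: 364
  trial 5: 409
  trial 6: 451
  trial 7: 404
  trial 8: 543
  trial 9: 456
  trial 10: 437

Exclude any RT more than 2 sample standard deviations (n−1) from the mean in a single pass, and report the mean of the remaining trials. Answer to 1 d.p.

427.1 ms

n = 10, ΣRT = 5909, M = 590.900
Σ(x−M)² = 2438992.90; s = √(2438992.90/9) = 520.576
Cutoffs: 590.900 ± 2·520.576 → [-450.3, 1632.1]
Outside: 2065 → excluded.
Retained (n=9): Σ = 3844, mean = 3844/9 = 427.111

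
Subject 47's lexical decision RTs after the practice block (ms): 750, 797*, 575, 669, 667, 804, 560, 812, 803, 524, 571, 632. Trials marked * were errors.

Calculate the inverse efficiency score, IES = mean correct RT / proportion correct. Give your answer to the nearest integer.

Correct trials (n=11): 750, 575, 669, 667, 804, 560, 812, 803, 524, 571, 632
Mean correct RT = 7367/11 = 669.7273 ms
Proportion correct = 11/12
IES = 669.7273 / (11/12) = 730.612 ms

731 ms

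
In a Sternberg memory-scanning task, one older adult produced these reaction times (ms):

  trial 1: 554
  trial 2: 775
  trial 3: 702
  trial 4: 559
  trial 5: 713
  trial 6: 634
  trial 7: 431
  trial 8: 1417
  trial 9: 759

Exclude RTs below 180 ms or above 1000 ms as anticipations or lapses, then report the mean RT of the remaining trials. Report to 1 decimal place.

640.9 ms

Excluded: 1417
Retained (n=8): Σ = 5127
Mean = 5127/8 = 640.8750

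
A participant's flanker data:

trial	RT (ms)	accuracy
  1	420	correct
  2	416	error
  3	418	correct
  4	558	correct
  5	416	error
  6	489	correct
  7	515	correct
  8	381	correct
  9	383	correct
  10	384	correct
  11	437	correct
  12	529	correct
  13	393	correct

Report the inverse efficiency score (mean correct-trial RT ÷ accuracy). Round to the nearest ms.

Correct trials (n=11): 420, 418, 558, 489, 515, 381, 383, 384, 437, 529, 393
Mean correct RT = 4907/11 = 446.0909 ms
Proportion correct = 11/13
IES = 446.0909 / (11/13) = 527.198 ms

527 ms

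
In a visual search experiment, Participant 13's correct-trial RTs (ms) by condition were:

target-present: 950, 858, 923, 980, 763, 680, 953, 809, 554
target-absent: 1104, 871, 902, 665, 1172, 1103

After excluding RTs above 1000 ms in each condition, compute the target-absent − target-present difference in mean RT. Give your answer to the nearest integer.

-17 ms

target-absent: exclude 1104, 1172, 1103
M(target-present) = 7470/9 = 830.000
M(target-absent) = 2438/3 = 812.667
Difference = 812.667 − 830.000 = -17.333 ms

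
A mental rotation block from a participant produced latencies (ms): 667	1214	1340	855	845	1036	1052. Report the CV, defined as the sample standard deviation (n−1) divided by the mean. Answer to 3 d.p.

0.231

n = 7, Σ = 7009, M = 1001.2857
Σ(x−M)² = 321323.429; s = √(321323.429/6) = 231.4172
CV = 231.4172 / 1001.2857 = 0.23112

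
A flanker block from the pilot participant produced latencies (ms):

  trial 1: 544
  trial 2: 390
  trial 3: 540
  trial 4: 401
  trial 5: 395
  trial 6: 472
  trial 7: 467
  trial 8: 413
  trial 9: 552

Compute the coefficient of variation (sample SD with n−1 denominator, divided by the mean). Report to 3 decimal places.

n = 9, Σ = 4174, M = 463.7778
Σ(x−M)² = 36799.556; s = √(36799.556/8) = 67.8229
CV = 67.8229 / 463.7778 = 0.14624

0.146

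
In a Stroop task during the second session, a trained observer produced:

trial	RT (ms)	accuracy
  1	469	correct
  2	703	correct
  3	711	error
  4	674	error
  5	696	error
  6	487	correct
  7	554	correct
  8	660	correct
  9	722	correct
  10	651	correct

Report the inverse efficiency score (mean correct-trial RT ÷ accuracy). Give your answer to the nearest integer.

Correct trials (n=7): 469, 703, 487, 554, 660, 722, 651
Mean correct RT = 4246/7 = 606.5714 ms
Proportion correct = 7/10
IES = 606.5714 / (7/10) = 866.531 ms

867 ms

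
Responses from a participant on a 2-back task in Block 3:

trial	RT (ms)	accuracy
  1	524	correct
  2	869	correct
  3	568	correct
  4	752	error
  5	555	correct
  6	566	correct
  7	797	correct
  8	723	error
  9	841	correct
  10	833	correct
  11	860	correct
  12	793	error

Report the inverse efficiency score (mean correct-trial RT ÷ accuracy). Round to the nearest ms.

950 ms

Correct trials (n=9): 524, 869, 568, 555, 566, 797, 841, 833, 860
Mean correct RT = 6413/9 = 712.5556 ms
Proportion correct = 9/12
IES = 712.5556 / (9/12) = 950.074 ms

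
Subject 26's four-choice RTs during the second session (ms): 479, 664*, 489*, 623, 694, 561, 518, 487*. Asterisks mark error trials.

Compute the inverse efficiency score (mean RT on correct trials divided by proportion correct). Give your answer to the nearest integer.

920 ms

Correct trials (n=5): 479, 623, 694, 561, 518
Mean correct RT = 2875/5 = 575.0000 ms
Proportion correct = 5/8
IES = 575.0000 / (5/8) = 920.000 ms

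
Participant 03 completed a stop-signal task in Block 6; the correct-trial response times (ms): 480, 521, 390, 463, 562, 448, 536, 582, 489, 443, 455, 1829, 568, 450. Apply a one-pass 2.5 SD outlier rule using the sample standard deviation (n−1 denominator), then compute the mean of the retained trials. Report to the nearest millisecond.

491 ms

n = 14, ΣRT = 8216, M = 586.857
Σ(x−M)² = 1702019.71; s = √(1702019.71/13) = 361.835
Cutoffs: 586.857 ± 2.5·361.835 → [-317.7, 1491.4]
Outside: 1829 → excluded.
Retained (n=13): Σ = 6387, mean = 6387/13 = 491.308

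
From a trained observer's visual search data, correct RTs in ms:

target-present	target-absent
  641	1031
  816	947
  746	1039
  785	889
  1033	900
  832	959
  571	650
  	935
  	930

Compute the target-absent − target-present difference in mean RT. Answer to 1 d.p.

M(target-present) = 5424/7 = 774.857
M(target-absent) = 8280/9 = 920.000
Difference = 920.000 − 774.857 = 145.143 ms

145.1 ms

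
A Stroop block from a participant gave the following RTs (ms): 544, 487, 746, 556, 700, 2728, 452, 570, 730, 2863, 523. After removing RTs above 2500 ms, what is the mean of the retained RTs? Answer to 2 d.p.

589.78 ms

Excluded: 2728, 2863
Retained (n=9): Σ = 5308
Mean = 5308/9 = 589.7778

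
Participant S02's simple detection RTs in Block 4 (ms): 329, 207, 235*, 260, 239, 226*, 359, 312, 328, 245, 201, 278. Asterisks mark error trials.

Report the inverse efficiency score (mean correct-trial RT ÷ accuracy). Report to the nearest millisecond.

331 ms

Correct trials (n=10): 329, 207, 260, 239, 359, 312, 328, 245, 201, 278
Mean correct RT = 2758/10 = 275.8000 ms
Proportion correct = 10/12
IES = 275.8000 / (10/12) = 330.960 ms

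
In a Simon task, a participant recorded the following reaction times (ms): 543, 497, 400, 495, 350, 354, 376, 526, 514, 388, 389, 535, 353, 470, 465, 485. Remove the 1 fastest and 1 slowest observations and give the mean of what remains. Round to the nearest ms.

446 ms

Sorted: 350, 353, 354, 376, 388, 389, 400, 465, 470, 485, 495, 497, 514, 526, 535, 543
Drop lowest 1 (350) and highest 1 (543)
Remaining (n=14): Σ = 6247, mean = 6247/14 = 446.214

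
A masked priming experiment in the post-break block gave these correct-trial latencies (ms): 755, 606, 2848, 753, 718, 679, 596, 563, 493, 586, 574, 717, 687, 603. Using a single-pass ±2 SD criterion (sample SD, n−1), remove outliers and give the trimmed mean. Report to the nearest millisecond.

641 ms

n = 14, ΣRT = 11178, M = 798.429
Σ(x−M)² = 4604877.43; s = √(4604877.43/13) = 595.165
Cutoffs: 798.429 ± 2·595.165 → [-391.9, 1988.8]
Outside: 2848 → excluded.
Retained (n=13): Σ = 8330, mean = 8330/13 = 640.769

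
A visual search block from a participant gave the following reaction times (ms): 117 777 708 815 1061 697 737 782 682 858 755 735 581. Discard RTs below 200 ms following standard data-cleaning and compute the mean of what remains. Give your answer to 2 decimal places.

765.67 ms

Excluded: 117
Retained (n=12): Σ = 9188
Mean = 9188/12 = 765.6667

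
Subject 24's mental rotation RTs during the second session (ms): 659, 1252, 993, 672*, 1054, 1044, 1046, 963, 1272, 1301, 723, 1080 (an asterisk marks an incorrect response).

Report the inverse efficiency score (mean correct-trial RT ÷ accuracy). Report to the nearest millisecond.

Correct trials (n=11): 659, 1252, 993, 1054, 1044, 1046, 963, 1272, 1301, 723, 1080
Mean correct RT = 11387/11 = 1035.1818 ms
Proportion correct = 11/12
IES = 1035.1818 / (11/12) = 1129.289 ms

1129 ms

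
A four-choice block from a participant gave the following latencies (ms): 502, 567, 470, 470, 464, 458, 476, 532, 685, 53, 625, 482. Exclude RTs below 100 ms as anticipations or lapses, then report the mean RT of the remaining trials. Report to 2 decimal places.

Excluded: 53
Retained (n=11): Σ = 5731
Mean = 5731/11 = 521.0000

521.00 ms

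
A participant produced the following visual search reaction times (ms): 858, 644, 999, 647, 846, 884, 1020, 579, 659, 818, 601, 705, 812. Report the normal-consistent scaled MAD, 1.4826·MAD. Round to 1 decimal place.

Sorted: 579, 601, 644, 647, 659, 705, 812, 818, 846, 858, 884, 999, 1020 → median = 812
|x − 812| sorted: 0, 6, 34, 46, 72, 107, 153, 165, 168, 187, 208, 211, 233 → MAD = 153
Robust SD ≈ 1.4826 × 153 = 226.838

226.8 ms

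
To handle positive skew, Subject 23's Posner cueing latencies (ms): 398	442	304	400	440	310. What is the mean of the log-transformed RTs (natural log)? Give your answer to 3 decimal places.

5.935

ln(RT): 5.9865, 6.0913, 5.7170, 5.9915, 6.0868, 5.7366
Σ ln(RT) = 35.6096
Mean = 35.6096/6 = 5.93493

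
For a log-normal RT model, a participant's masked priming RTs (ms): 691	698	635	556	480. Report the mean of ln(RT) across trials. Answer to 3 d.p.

ln(RT): 6.5381, 6.5482, 6.4536, 6.3208, 6.1738
Σ ln(RT) = 32.0345
Mean = 32.0345/5 = 6.40691

6.407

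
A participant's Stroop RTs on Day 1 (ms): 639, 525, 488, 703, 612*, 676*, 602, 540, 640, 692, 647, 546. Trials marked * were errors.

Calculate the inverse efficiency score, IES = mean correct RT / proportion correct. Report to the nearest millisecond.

723 ms

Correct trials (n=10): 639, 525, 488, 703, 602, 540, 640, 692, 647, 546
Mean correct RT = 6022/10 = 602.2000 ms
Proportion correct = 10/12
IES = 602.2000 / (10/12) = 722.640 ms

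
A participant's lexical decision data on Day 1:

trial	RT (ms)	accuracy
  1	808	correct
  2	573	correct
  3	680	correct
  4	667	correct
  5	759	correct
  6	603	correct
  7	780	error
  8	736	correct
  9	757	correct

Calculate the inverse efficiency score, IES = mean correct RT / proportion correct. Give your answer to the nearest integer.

785 ms

Correct trials (n=8): 808, 573, 680, 667, 759, 603, 736, 757
Mean correct RT = 5583/8 = 697.8750 ms
Proportion correct = 8/9
IES = 697.8750 / (8/9) = 785.109 ms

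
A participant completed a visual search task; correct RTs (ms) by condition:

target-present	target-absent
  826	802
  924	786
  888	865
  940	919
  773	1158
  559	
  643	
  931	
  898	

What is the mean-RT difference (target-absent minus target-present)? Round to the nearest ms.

M(target-present) = 7382/9 = 820.222
M(target-absent) = 4530/5 = 906.000
Difference = 906.000 − 820.222 = 85.778 ms

86 ms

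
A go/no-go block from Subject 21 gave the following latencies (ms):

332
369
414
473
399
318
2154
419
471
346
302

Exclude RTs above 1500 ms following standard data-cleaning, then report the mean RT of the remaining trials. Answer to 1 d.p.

Excluded: 2154
Retained (n=10): Σ = 3843
Mean = 3843/10 = 384.3000

384.3 ms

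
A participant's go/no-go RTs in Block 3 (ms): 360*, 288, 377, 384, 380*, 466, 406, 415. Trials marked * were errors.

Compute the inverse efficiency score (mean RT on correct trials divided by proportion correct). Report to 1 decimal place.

Correct trials (n=6): 288, 377, 384, 466, 406, 415
Mean correct RT = 2336/6 = 389.3333 ms
Proportion correct = 6/8
IES = 389.3333 / (6/8) = 519.111 ms

519.1 ms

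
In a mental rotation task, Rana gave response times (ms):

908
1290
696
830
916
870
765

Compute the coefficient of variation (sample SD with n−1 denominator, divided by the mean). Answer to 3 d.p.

n = 7, Σ = 6275, M = 896.4286
Σ(x−M)² = 217971.714; s = √(217971.714/6) = 190.6007
CV = 190.6007 / 896.4286 = 0.21262

0.213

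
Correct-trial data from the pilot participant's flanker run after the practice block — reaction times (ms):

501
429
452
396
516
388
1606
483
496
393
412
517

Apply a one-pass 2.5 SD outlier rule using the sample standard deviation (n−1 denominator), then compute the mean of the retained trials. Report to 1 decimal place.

n = 12, ΣRT = 6589, M = 549.083
Σ(x−M)² = 1245074.92; s = √(1245074.92/11) = 336.435
Cutoffs: 549.083 ± 2.5·336.435 → [-292.0, 1390.2]
Outside: 1606 → excluded.
Retained (n=11): Σ = 4983, mean = 4983/11 = 453.000

453.0 ms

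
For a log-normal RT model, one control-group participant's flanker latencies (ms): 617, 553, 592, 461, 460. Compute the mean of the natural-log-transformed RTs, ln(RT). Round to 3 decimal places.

ln(RT): 6.4249, 6.3154, 6.3835, 6.1334, 6.1312
Σ ln(RT) = 31.3884
Mean = 31.3884/5 = 6.27767

6.278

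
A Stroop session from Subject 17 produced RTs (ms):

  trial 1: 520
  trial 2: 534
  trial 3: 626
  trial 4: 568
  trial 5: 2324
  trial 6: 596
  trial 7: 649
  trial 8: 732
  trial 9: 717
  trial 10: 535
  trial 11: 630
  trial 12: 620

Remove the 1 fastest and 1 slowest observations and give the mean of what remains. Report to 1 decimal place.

Sorted: 520, 534, 535, 568, 596, 620, 626, 630, 649, 717, 732, 2324
Drop lowest 1 (520) and highest 1 (2324)
Remaining (n=10): Σ = 6207, mean = 6207/10 = 620.700

620.7 ms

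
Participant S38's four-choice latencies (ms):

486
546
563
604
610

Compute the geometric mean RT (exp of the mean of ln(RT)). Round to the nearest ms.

560 ms

ln(RT): 6.1862, 6.3026, 6.3333, 6.4036, 6.4135
Mean ln(RT) = 31.6391/5 = 6.32783
Geometric mean = exp(6.32783) = 559.94 ms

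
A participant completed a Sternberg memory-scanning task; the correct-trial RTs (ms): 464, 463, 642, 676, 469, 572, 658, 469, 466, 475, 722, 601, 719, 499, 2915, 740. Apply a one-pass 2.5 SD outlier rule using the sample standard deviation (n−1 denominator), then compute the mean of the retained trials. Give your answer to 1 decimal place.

n = 16, ΣRT = 11550, M = 721.875
Σ(x−M)² = 5297271.75; s = √(5297271.75/15) = 594.265
Cutoffs: 721.875 ± 2.5·594.265 → [-763.8, 2207.5]
Outside: 2915 → excluded.
Retained (n=15): Σ = 8635, mean = 8635/15 = 575.667

575.7 ms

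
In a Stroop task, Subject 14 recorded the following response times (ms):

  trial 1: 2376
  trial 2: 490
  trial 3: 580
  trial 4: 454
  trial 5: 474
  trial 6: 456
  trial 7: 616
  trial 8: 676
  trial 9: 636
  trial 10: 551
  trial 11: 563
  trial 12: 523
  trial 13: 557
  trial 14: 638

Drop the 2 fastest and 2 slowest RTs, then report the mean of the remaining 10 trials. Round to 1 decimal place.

Sorted: 454, 456, 474, 490, 523, 551, 557, 563, 580, 616, 636, 638, 676, 2376
Drop lowest 2 (454, 456) and highest 2 (676, 2376)
Remaining (n=10): Σ = 5628, mean = 5628/10 = 562.800

562.8 ms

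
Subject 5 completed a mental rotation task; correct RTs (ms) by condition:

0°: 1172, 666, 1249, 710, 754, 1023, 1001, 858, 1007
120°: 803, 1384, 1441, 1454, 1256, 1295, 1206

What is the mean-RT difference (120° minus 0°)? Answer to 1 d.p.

M(0°) = 8440/9 = 937.778
M(120°) = 8839/7 = 1262.714
Difference = 1262.714 − 937.778 = 324.937 ms

324.9 ms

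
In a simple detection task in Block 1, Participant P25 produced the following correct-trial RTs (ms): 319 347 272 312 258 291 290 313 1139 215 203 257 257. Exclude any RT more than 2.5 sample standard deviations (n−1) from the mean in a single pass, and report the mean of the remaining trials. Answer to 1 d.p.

277.8 ms

n = 13, ΣRT = 4473, M = 344.077
Σ(x−M)² = 704608.92; s = √(704608.92/12) = 242.317
Cutoffs: 344.077 ± 2.5·242.317 → [-261.7, 949.9]
Outside: 1139 → excluded.
Retained (n=12): Σ = 3334, mean = 3334/12 = 277.833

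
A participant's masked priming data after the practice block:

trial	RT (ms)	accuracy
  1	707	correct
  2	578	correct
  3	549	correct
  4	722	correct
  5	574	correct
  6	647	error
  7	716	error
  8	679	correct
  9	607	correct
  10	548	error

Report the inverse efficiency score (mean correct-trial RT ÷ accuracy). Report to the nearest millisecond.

Correct trials (n=7): 707, 578, 549, 722, 574, 679, 607
Mean correct RT = 4416/7 = 630.8571 ms
Proportion correct = 7/10
IES = 630.8571 / (7/10) = 901.224 ms

901 ms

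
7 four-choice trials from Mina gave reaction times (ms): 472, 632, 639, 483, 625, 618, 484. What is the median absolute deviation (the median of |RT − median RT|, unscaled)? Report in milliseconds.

Sorted: 472, 483, 484, 618, 625, 632, 639 → median = 618
|x − 618|: 146, 14, 21, 135, 7, 0, 134
Sorted deviations: 0, 7, 14, 21, 134, 135, 146 → MAD = 21

21 ms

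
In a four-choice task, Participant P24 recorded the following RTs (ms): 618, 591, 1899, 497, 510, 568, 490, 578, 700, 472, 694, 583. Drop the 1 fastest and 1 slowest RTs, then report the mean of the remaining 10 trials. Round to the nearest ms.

583 ms

Sorted: 472, 490, 497, 510, 568, 578, 583, 591, 618, 694, 700, 1899
Drop lowest 1 (472) and highest 1 (1899)
Remaining (n=10): Σ = 5829, mean = 5829/10 = 582.900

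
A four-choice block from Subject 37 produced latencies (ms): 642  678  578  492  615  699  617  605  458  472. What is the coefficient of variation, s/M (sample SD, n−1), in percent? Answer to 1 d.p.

14.5%

n = 10, Σ = 5856, M = 585.6000
Σ(x−M)² = 64810.400; s = √(64810.400/9) = 84.8596
CV = 84.8596 / 585.6000 = 0.14491 = 14.491%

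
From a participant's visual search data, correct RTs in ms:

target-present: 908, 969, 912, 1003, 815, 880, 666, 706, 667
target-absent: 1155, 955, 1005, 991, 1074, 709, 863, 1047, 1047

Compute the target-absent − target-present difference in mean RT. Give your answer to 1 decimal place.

M(target-present) = 7526/9 = 836.222
M(target-absent) = 8846/9 = 982.889
Difference = 982.889 − 836.222 = 146.667 ms

146.7 ms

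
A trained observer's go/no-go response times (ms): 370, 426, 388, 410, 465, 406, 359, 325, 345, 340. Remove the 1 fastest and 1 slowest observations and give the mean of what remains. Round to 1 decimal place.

380.5 ms

Sorted: 325, 340, 345, 359, 370, 388, 406, 410, 426, 465
Drop lowest 1 (325) and highest 1 (465)
Remaining (n=8): Σ = 3044, mean = 3044/8 = 380.500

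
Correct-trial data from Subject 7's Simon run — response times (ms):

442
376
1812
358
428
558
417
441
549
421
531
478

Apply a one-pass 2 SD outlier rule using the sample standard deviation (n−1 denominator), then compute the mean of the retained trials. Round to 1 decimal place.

n = 12, ΣRT = 6811, M = 567.583
Σ(x−M)² = 1734442.92; s = √(1734442.92/11) = 397.085
Cutoffs: 567.583 ± 2·397.085 → [-226.6, 1361.8]
Outside: 1812 → excluded.
Retained (n=11): Σ = 4999, mean = 4999/11 = 454.455

454.5 ms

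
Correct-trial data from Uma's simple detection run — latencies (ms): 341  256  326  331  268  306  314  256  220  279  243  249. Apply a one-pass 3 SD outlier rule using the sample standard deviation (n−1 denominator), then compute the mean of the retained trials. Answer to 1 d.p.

n = 12, ΣRT = 3389, M = 282.417
Σ(x−M)² = 17426.92; s = √(17426.92/11) = 39.803
Cutoffs: 282.417 ± 3·39.803 → [163.0, 401.8]
No RTs fall outside the cutoffs; all 12 retained. Mean = 3389/12 = 282.417

282.4 ms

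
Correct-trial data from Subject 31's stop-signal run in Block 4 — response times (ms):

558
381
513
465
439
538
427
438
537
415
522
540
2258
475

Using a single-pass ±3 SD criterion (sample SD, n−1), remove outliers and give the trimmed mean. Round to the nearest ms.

481 ms

n = 14, ΣRT = 8506, M = 607.571
Σ(x−M)² = 2973121.43; s = √(2973121.43/13) = 478.228
Cutoffs: 607.571 ± 3·478.228 → [-827.1, 2042.3]
Outside: 2258 → excluded.
Retained (n=13): Σ = 6248, mean = 6248/13 = 480.615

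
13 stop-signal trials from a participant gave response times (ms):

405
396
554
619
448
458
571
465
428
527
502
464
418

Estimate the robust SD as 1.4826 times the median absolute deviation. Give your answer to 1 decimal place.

Sorted: 396, 405, 418, 428, 448, 458, 464, 465, 502, 527, 554, 571, 619 → median = 464
|x − 464| sorted: 0, 1, 6, 16, 36, 38, 46, 59, 63, 68, 90, 107, 155 → MAD = 46
Robust SD ≈ 1.4826 × 46 = 68.200

68.2 ms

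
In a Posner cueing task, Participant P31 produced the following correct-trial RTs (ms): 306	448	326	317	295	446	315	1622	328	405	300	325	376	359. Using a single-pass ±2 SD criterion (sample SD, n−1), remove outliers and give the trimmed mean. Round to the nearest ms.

n = 14, ΣRT = 6168, M = 440.571
Σ(x−M)² = 1537201.43; s = √(1537201.43/13) = 343.870
Cutoffs: 440.571 ± 2·343.870 → [-247.2, 1128.3]
Outside: 1622 → excluded.
Retained (n=13): Σ = 4546, mean = 4546/13 = 349.692

350 ms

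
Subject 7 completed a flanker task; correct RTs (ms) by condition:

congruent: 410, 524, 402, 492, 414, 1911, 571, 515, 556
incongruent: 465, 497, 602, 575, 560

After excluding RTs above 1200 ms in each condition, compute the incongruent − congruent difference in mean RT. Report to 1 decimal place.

54.3 ms

congruent: exclude 1911
M(congruent) = 3884/8 = 485.500
M(incongruent) = 2699/5 = 539.800
Difference = 539.800 − 485.500 = 54.300 ms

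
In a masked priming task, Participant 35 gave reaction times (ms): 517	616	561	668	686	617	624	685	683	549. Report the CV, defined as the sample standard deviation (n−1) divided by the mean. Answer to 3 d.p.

0.099

n = 10, Σ = 6206, M = 620.6000
Σ(x−M)² = 34022.400; s = √(34022.400/9) = 61.4839
CV = 61.4839 / 620.6000 = 0.09907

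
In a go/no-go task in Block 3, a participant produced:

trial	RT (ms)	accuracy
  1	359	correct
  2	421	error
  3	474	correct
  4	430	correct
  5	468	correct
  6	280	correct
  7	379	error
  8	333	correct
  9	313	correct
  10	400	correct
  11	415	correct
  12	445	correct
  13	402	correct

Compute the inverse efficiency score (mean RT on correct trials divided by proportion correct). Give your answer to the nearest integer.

464 ms

Correct trials (n=11): 359, 474, 430, 468, 280, 333, 313, 400, 415, 445, 402
Mean correct RT = 4319/11 = 392.6364 ms
Proportion correct = 11/13
IES = 392.6364 / (11/13) = 464.025 ms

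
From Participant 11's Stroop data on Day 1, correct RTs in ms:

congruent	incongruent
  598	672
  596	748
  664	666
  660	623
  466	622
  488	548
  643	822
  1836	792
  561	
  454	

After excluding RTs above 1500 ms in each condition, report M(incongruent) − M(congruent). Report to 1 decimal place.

116.6 ms

congruent: exclude 1836
M(congruent) = 5130/9 = 570.000
M(incongruent) = 5493/8 = 686.625
Difference = 686.625 − 570.000 = 116.625 ms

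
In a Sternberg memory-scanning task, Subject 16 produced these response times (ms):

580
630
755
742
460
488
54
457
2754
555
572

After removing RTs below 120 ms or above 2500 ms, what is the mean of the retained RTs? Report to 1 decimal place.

Excluded: 54, 2754
Retained (n=9): Σ = 5239
Mean = 5239/9 = 582.1111

582.1 ms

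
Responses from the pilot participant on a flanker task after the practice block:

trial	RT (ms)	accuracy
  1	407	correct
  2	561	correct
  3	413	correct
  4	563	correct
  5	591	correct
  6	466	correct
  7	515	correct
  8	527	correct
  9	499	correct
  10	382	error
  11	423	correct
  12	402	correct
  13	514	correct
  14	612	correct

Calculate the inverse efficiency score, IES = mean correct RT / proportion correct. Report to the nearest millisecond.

538 ms

Correct trials (n=13): 407, 561, 413, 563, 591, 466, 515, 527, 499, 423, 402, 514, 612
Mean correct RT = 6493/13 = 499.4615 ms
Proportion correct = 13/14
IES = 499.4615 / (13/14) = 537.882 ms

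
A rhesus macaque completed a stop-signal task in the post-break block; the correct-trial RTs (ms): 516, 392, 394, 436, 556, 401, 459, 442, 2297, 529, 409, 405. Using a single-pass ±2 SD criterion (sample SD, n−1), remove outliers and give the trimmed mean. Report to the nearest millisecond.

449 ms

n = 12, ΣRT = 7236, M = 603.000
Σ(x−M)² = 3165282.00; s = √(3165282.00/11) = 536.426
Cutoffs: 603.000 ± 2·536.426 → [-469.9, 1675.9]
Outside: 2297 → excluded.
Retained (n=11): Σ = 4939, mean = 4939/11 = 449.000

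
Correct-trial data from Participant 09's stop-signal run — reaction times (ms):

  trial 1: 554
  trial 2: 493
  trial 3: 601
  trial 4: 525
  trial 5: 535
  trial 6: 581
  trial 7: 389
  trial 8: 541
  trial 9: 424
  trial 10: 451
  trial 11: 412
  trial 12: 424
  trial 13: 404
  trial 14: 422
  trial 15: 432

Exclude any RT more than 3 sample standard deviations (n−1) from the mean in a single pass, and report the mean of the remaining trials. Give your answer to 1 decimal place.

479.2 ms

n = 15, ΣRT = 7188, M = 479.200
Σ(x−M)² = 70710.40; s = √(70710.40/14) = 71.069
Cutoffs: 479.200 ± 3·71.069 → [266.0, 692.4]
No RTs fall outside the cutoffs; all 15 retained. Mean = 7188/15 = 479.200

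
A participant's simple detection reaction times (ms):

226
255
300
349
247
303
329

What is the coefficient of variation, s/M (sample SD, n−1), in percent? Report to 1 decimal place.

n = 7, Σ = 2009, M = 287.0000
Σ(x−M)² = 12378.000; s = √(12378.000/6) = 45.4203
CV = 45.4203 / 287.0000 = 0.15826 = 15.826%

15.8%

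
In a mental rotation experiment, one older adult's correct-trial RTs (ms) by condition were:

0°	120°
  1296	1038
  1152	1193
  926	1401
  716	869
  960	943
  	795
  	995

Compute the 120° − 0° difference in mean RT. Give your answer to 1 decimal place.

M(0°) = 5050/5 = 1010.000
M(120°) = 7234/7 = 1033.429
Difference = 1033.429 − 1010.000 = 23.429 ms

23.4 ms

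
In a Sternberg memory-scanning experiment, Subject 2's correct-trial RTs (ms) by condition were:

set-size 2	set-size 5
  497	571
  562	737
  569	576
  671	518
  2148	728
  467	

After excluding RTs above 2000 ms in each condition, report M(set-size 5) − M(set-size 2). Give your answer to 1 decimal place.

set-size 2: exclude 2148
M(set-size 2) = 2766/5 = 553.200
M(set-size 5) = 3130/5 = 626.000
Difference = 626.000 − 553.200 = 72.800 ms

72.8 ms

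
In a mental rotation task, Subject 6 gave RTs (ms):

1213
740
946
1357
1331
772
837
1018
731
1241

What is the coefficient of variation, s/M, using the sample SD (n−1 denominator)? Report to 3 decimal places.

0.245

n = 10, Σ = 10186, M = 1018.6000
Σ(x−M)² = 558754.400; s = √(558754.400/9) = 249.1663
CV = 249.1663 / 1018.6000 = 0.24462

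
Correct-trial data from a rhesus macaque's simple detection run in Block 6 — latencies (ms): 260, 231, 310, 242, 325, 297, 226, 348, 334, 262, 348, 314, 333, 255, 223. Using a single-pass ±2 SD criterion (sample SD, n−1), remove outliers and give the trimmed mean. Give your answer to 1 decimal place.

287.2 ms

n = 15, ΣRT = 4308, M = 287.200
Σ(x−M)² = 29924.40; s = √(29924.40/14) = 46.233
Cutoffs: 287.200 ± 2·46.233 → [194.7, 379.7]
No RTs fall outside the cutoffs; all 15 retained. Mean = 4308/15 = 287.200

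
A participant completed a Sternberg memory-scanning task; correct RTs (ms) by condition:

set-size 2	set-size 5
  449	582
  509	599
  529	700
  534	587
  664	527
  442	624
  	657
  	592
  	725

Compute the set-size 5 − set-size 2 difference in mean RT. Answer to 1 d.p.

100.3 ms

M(set-size 2) = 3127/6 = 521.167
M(set-size 5) = 5593/9 = 621.444
Difference = 621.444 − 521.167 = 100.278 ms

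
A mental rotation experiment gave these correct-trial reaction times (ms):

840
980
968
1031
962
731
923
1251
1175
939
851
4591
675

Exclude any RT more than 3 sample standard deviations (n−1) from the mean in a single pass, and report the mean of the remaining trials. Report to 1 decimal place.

943.8 ms

n = 13, ΣRT = 15917, M = 1224.385
Σ(x−M)² = 12573643.08; s = √(12573643.08/12) = 1023.623
Cutoffs: 1224.385 ± 3·1023.623 → [-1846.5, 4295.3]
Outside: 4591 → excluded.
Retained (n=12): Σ = 11326, mean = 11326/12 = 943.833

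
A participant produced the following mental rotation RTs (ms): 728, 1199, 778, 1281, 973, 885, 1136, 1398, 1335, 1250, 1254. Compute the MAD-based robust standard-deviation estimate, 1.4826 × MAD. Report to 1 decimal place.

Sorted: 728, 778, 885, 973, 1136, 1199, 1250, 1254, 1281, 1335, 1398 → median = 1199
|x − 1199| sorted: 0, 51, 55, 63, 82, 136, 199, 226, 314, 421, 471 → MAD = 136
Robust SD ≈ 1.4826 × 136 = 201.634

201.6 ms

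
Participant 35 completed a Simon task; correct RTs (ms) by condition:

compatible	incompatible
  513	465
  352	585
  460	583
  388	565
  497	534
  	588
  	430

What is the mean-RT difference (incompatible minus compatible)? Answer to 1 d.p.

93.7 ms

M(compatible) = 2210/5 = 442.000
M(incompatible) = 3750/7 = 535.714
Difference = 535.714 − 442.000 = 93.714 ms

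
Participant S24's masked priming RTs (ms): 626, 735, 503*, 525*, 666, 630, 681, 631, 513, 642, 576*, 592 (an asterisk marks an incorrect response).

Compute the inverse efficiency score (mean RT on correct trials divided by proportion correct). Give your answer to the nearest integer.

847 ms

Correct trials (n=9): 626, 735, 666, 630, 681, 631, 513, 642, 592
Mean correct RT = 5716/9 = 635.1111 ms
Proportion correct = 9/12
IES = 635.1111 / (9/12) = 846.815 ms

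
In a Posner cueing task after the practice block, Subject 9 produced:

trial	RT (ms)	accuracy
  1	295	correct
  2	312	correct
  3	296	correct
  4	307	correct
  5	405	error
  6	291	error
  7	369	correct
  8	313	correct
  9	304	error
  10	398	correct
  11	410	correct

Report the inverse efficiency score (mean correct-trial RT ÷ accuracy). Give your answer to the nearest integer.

Correct trials (n=8): 295, 312, 296, 307, 369, 313, 398, 410
Mean correct RT = 2700/8 = 337.5000 ms
Proportion correct = 8/11
IES = 337.5000 / (8/11) = 464.062 ms

464 ms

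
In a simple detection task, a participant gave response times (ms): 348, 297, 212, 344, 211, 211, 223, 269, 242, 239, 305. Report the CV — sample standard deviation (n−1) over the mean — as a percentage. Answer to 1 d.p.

n = 11, Σ = 2901, M = 263.7273
Σ(x−M)² = 27362.182; s = √(27362.182/10) = 52.3089
CV = 52.3089 / 263.7273 = 0.19834 = 19.834%

19.8%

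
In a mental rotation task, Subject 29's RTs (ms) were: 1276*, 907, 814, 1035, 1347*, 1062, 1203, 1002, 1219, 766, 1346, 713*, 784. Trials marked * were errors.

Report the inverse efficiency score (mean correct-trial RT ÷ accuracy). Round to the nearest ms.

Correct trials (n=10): 907, 814, 1035, 1062, 1203, 1002, 1219, 766, 1346, 784
Mean correct RT = 10138/10 = 1013.8000 ms
Proportion correct = 10/13
IES = 1013.8000 / (10/13) = 1317.940 ms

1318 ms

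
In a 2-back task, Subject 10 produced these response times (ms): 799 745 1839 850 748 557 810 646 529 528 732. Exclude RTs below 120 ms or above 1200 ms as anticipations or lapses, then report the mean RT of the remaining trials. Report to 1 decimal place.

Excluded: 1839
Retained (n=10): Σ = 6944
Mean = 6944/10 = 694.4000

694.4 ms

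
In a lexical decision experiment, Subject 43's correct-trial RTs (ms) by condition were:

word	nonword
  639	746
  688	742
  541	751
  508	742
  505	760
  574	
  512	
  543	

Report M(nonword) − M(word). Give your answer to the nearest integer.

184 ms

M(word) = 4510/8 = 563.750
M(nonword) = 3741/5 = 748.200
Difference = 748.200 − 563.750 = 184.450 ms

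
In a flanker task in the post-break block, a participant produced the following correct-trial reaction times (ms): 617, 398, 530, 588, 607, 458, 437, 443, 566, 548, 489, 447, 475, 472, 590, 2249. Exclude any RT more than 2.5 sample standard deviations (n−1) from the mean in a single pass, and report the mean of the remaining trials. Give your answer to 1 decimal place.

511.0 ms

n = 16, ΣRT = 9914, M = 619.625
Σ(x−M)² = 2902305.75; s = √(2902305.75/15) = 439.872
Cutoffs: 619.625 ± 2.5·439.872 → [-480.1, 1719.3]
Outside: 2249 → excluded.
Retained (n=15): Σ = 7665, mean = 7665/15 = 511.000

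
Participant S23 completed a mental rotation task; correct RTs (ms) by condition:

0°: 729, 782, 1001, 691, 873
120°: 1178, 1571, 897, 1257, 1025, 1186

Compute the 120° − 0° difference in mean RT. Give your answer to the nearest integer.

M(0°) = 4076/5 = 815.200
M(120°) = 7114/6 = 1185.667
Difference = 1185.667 − 815.200 = 370.467 ms

370 ms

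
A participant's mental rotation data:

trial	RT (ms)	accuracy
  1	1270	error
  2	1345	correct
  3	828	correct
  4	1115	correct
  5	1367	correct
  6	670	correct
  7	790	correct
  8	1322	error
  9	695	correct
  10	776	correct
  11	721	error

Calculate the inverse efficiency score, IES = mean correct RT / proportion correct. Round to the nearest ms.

Correct trials (n=8): 1345, 828, 1115, 1367, 670, 790, 695, 776
Mean correct RT = 7586/8 = 948.2500 ms
Proportion correct = 8/11
IES = 948.2500 / (8/11) = 1303.844 ms

1304 ms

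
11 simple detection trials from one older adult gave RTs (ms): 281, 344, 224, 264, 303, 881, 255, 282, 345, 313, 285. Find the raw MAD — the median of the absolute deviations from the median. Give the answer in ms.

28 ms

Sorted: 224, 255, 264, 281, 282, 285, 303, 313, 344, 345, 881 → median = 285
|x − 285|: 4, 59, 61, 21, 18, 596, 30, 3, 60, 28, 0
Sorted deviations: 0, 3, 4, 18, 21, 28, 30, 59, 60, 61, 596 → MAD = 28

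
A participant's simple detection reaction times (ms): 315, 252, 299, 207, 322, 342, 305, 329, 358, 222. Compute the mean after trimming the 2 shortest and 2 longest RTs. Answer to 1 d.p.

303.7 ms

Sorted: 207, 222, 252, 299, 305, 315, 322, 329, 342, 358
Drop lowest 2 (207, 222) and highest 2 (342, 358)
Remaining (n=6): Σ = 1822, mean = 1822/6 = 303.667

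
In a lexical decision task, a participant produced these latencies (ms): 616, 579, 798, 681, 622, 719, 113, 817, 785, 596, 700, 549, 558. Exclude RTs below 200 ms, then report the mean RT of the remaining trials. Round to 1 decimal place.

668.3 ms

Excluded: 113
Retained (n=12): Σ = 8020
Mean = 8020/12 = 668.3333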